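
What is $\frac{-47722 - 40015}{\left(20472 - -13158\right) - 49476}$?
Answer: $\frac{87737}{15846} \approx 5.5369$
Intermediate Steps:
$\frac{-47722 - 40015}{\left(20472 - -13158\right) - 49476} = - \frac{87737}{\left(20472 + 13158\right) - 49476} = - \frac{87737}{33630 - 49476} = - \frac{87737}{-15846} = \left(-87737\right) \left(- \frac{1}{15846}\right) = \frac{87737}{15846}$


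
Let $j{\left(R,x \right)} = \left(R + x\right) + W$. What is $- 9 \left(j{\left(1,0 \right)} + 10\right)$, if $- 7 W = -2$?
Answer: $- \frac{711}{7} \approx -101.57$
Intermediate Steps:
$W = \frac{2}{7}$ ($W = \left(- \frac{1}{7}\right) \left(-2\right) = \frac{2}{7} \approx 0.28571$)
$j{\left(R,x \right)} = \frac{2}{7} + R + x$ ($j{\left(R,x \right)} = \left(R + x\right) + \frac{2}{7} = \frac{2}{7} + R + x$)
$- 9 \left(j{\left(1,0 \right)} + 10\right) = - 9 \left(\left(\frac{2}{7} + 1 + 0\right) + 10\right) = - 9 \left(\frac{9}{7} + 10\right) = \left(-9\right) \frac{79}{7} = - \frac{711}{7}$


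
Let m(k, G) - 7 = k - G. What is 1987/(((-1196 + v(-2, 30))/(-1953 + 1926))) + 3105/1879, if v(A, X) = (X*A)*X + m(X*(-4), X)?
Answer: 110553066/5898181 ≈ 18.744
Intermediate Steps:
m(k, G) = 7 + k - G (m(k, G) = 7 + (k - G) = 7 + k - G)
v(A, X) = 7 - 5*X + A*X² (v(A, X) = (X*A)*X + (7 + X*(-4) - X) = (A*X)*X + (7 - 4*X - X) = A*X² + (7 - 5*X) = 7 - 5*X + A*X²)
1987/(((-1196 + v(-2, 30))/(-1953 + 1926))) + 3105/1879 = 1987/(((-1196 + (7 - 5*30 - 2*30²))/(-1953 + 1926))) + 3105/1879 = 1987/(((-1196 + (7 - 150 - 2*900))/(-27))) + 3105*(1/1879) = 1987/(((-1196 + (7 - 150 - 1800))*(-1/27))) + 3105/1879 = 1987/(((-1196 - 1943)*(-1/27))) + 3105/1879 = 1987/((-3139*(-1/27))) + 3105/1879 = 1987/(3139/27) + 3105/1879 = 1987*(27/3139) + 3105/1879 = 53649/3139 + 3105/1879 = 110553066/5898181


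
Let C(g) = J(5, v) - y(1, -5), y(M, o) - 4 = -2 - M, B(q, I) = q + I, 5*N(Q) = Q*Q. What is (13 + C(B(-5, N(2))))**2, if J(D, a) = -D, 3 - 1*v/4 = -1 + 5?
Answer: 49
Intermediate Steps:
N(Q) = Q**2/5 (N(Q) = (Q*Q)/5 = Q**2/5)
v = -4 (v = 12 - 4*(-1 + 5) = 12 - 4*4 = 12 - 16 = -4)
B(q, I) = I + q
y(M, o) = 2 - M (y(M, o) = 4 + (-2 - M) = 2 - M)
C(g) = -6 (C(g) = -1*5 - (2 - 1*1) = -5 - (2 - 1) = -5 - 1*1 = -5 - 1 = -6)
(13 + C(B(-5, N(2))))**2 = (13 - 6)**2 = 7**2 = 49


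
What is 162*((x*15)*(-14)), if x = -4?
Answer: 136080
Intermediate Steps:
162*((x*15)*(-14)) = 162*(-4*15*(-14)) = 162*(-60*(-14)) = 162*840 = 136080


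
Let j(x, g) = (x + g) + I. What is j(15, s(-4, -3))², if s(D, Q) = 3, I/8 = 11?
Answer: 11236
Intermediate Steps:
I = 88 (I = 8*11 = 88)
j(x, g) = 88 + g + x (j(x, g) = (x + g) + 88 = (g + x) + 88 = 88 + g + x)
j(15, s(-4, -3))² = (88 + 3 + 15)² = 106² = 11236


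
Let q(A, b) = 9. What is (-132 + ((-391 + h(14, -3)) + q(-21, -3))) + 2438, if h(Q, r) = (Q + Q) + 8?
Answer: 1960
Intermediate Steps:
h(Q, r) = 8 + 2*Q (h(Q, r) = 2*Q + 8 = 8 + 2*Q)
(-132 + ((-391 + h(14, -3)) + q(-21, -3))) + 2438 = (-132 + ((-391 + (8 + 2*14)) + 9)) + 2438 = (-132 + ((-391 + (8 + 28)) + 9)) + 2438 = (-132 + ((-391 + 36) + 9)) + 2438 = (-132 + (-355 + 9)) + 2438 = (-132 - 346) + 2438 = -478 + 2438 = 1960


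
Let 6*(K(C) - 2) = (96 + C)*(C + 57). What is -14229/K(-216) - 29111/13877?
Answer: -290087035/44156614 ≈ -6.5695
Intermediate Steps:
K(C) = 2 + (57 + C)*(96 + C)/6 (K(C) = 2 + ((96 + C)*(C + 57))/6 = 2 + ((96 + C)*(57 + C))/6 = 2 + ((57 + C)*(96 + C))/6 = 2 + (57 + C)*(96 + C)/6)
-14229/K(-216) - 29111/13877 = -14229/(914 + (⅙)*(-216)² + (51/2)*(-216)) - 29111/13877 = -14229/(914 + (⅙)*46656 - 5508) - 29111*1/13877 = -14229/(914 + 7776 - 5508) - 29111/13877 = -14229/3182 - 29111/13877 = -290087035/44156614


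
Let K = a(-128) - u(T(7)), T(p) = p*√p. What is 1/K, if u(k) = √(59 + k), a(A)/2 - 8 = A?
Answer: -1/(240 + √(59 + 7*√7)) ≈ -0.0040192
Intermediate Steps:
a(A) = 16 + 2*A
T(p) = p^(3/2)
K = -240 - √(59 + 7*√7) (K = (16 + 2*(-128)) - √(59 + 7^(3/2)) = (16 - 256) - √(59 + 7*√7) = -240 - √(59 + 7*√7) ≈ -248.80)
1/K = 1/(-240 - √(59 + 7*√7))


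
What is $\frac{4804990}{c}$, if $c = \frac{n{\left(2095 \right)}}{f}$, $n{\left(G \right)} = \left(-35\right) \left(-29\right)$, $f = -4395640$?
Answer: $- \frac{4224201248720}{203} \approx -2.0809 \cdot 10^{10}$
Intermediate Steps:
$n{\left(G \right)} = 1015$
$c = - \frac{203}{879128}$ ($c = \frac{1015}{-4395640} = 1015 \left(- \frac{1}{4395640}\right) = - \frac{203}{879128} \approx -0.00023091$)
$\frac{4804990}{c} = \frac{4804990}{- \frac{203}{879128}} = 4804990 \left(- \frac{879128}{203}\right) = - \frac{4224201248720}{203}$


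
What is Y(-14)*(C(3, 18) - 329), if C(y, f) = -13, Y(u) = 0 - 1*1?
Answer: 342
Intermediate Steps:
Y(u) = -1 (Y(u) = 0 - 1 = -1)
Y(-14)*(C(3, 18) - 329) = -(-13 - 329) = -1*(-342) = 342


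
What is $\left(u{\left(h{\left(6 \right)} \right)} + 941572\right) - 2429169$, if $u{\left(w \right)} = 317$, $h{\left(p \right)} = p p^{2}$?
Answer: $-1487280$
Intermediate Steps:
$h{\left(p \right)} = p^{3}$
$\left(u{\left(h{\left(6 \right)} \right)} + 941572\right) - 2429169 = \left(317 + 941572\right) - 2429169 = 941889 - 2429169 = -1487280$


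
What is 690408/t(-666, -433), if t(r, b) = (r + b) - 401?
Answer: -57534/125 ≈ -460.27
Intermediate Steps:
t(r, b) = -401 + b + r (t(r, b) = (b + r) - 401 = -401 + b + r)
690408/t(-666, -433) = 690408/(-401 - 433 - 666) = 690408/(-1500) = 690408*(-1/1500) = -57534/125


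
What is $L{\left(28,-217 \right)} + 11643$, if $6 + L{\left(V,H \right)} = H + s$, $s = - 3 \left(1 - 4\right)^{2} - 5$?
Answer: $11388$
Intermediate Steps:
$s = -32$ ($s = - 3 \left(-3\right)^{2} - 5 = \left(-3\right) 9 - 5 = -27 - 5 = -32$)
$L{\left(V,H \right)} = -38 + H$ ($L{\left(V,H \right)} = -6 + \left(H - 32\right) = -6 + \left(-32 + H\right) = -38 + H$)
$L{\left(28,-217 \right)} + 11643 = \left(-38 - 217\right) + 11643 = -255 + 11643 = 11388$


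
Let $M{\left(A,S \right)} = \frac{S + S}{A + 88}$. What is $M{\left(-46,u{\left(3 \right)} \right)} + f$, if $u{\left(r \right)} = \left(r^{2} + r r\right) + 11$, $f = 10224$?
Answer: $\frac{214733}{21} \approx 10225.0$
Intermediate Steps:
$u{\left(r \right)} = 11 + 2 r^{2}$ ($u{\left(r \right)} = \left(r^{2} + r^{2}\right) + 11 = 2 r^{2} + 11 = 11 + 2 r^{2}$)
$M{\left(A,S \right)} = \frac{2 S}{88 + A}$
$M{\left(-46,u{\left(3 \right)} \right)} + f = \frac{2 \left(11 + 2 \cdot 3^{2}\right)}{88 - 46} + 10224 = \frac{2 \left(11 + 2 \cdot 9\right)}{42} + 10224 = 2 \left(11 + 18\right) \frac{1}{42} + 10224 = 2 \cdot 29 \cdot \frac{1}{42} + 10224 = \frac{29}{21} + 10224 = \frac{214733}{21}$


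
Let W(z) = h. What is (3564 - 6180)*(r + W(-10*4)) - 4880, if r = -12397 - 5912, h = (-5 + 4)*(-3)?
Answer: 47883616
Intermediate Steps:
h = 3 (h = -1*(-3) = 3)
W(z) = 3
r = -18309
(3564 - 6180)*(r + W(-10*4)) - 4880 = (3564 - 6180)*(-18309 + 3) - 4880 = -2616*(-18306) - 4880 = 47888496 - 4880 = 47883616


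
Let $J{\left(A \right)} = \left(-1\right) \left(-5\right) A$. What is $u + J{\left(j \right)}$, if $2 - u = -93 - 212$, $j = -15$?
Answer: $232$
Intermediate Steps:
$u = 307$ ($u = 2 - \left(-93 - 212\right) = 2 - -305 = 2 + 305 = 307$)
$J{\left(A \right)} = 5 A$
$u + J{\left(j \right)} = 307 + 5 \left(-15\right) = 307 - 75 = 232$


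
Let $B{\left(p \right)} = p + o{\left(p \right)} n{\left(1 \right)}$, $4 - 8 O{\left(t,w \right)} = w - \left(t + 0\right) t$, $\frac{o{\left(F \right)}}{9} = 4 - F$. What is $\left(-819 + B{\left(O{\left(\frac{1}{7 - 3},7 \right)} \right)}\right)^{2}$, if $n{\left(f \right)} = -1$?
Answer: $\frac{3020052025}{4096} \approx 7.3732 \cdot 10^{5}$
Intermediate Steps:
$o{\left(F \right)} = 36 - 9 F$ ($o{\left(F \right)} = 9 \left(4 - F\right) = 36 - 9 F$)
$O{\left(t,w \right)} = \frac{1}{2} - \frac{w}{8} + \frac{t^{2}}{8}$ ($O{\left(t,w \right)} = \frac{1}{2} - \frac{w - \left(t + 0\right) t}{8} = \frac{1}{2} - \frac{w - t t}{8} = \frac{1}{2} - \frac{w - t^{2}}{8} = \frac{1}{2} + \left(- \frac{w}{8} + \frac{t^{2}}{8}\right) = \frac{1}{2} - \frac{w}{8} + \frac{t^{2}}{8}$)
$B{\left(p \right)} = -36 + 10 p$ ($B{\left(p \right)} = p + \left(36 - 9 p\right) \left(-1\right) = p + \left(-36 + 9 p\right) = -36 + 10 p$)
$\left(-819 + B{\left(O{\left(\frac{1}{7 - 3},7 \right)} \right)}\right)^{2} = \left(-819 - \left(36 - 10 \left(\frac{1}{2} - \frac{7}{8} + \frac{\left(\frac{1}{7 - 3}\right)^{2}}{8}\right)\right)\right)^{2} = \left(-819 - \left(36 - 10 \left(\frac{1}{2} - \frac{7}{8} + \frac{\left(\frac{1}{4}\right)^{2}}{8}\right)\right)\right)^{2} = \left(-819 - \left(36 - 10 \left(\frac{1}{2} - \frac{7}{8} + \frac{1}{8 \cdot 16}\right)\right)\right)^{2} = \left(-819 - \left(36 - 10 \left(\frac{1}{2} - \frac{7}{8} + \frac{1}{8} \cdot \frac{1}{16}\right)\right)\right)^{2} = \left(-819 - \left(36 - 10 \left(\frac{1}{2} - \frac{7}{8} + \frac{1}{128}\right)\right)\right)^{2} = \left(-819 + \left(-36 + 10 \left(- \frac{47}{128}\right)\right)\right)^{2} = \left(-819 - \frac{2539}{64}\right)^{2} = \left(- \frac{54955}{64}\right)^{2} = \frac{3020052025}{4096}$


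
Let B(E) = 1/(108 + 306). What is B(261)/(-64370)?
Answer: -1/26649180 ≈ -3.7525e-8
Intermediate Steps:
B(E) = 1/414
B(261)/(-64370) = (1/414)/(-64370) = (1/414)*(-1/64370) = -1/26649180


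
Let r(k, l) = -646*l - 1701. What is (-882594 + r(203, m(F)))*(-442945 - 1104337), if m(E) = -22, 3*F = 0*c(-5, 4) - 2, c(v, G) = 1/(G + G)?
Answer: 1346263764406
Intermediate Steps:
c(v, G) = 1/(2*G)
F = -⅔ (F = (0*((½)/4) - 2)/3 = (0*((½)*(¼)) - 2)/3 = (0*(⅛) - 2)/3 = (0 - 2)/3 = (⅓)*(-2) = -⅔ ≈ -0.66667)
r(k, l) = -1701 - 646*l
(-882594 + r(203, m(F)))*(-442945 - 1104337) = (-882594 + (-1701 - 646*(-22)))*(-442945 - 1104337) = (-882594 + (-1701 + 14212))*(-1547282) = (-882594 + 12511)*(-1547282) = -870083*(-1547282) = 1346263764406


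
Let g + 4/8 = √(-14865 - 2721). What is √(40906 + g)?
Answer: √(163622 + 12*I*√1954)/2 ≈ 202.25 + 0.32784*I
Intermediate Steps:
g = -½ + 3*I*√1954 (g = -½ + √(-14865 - 2721) = -½ + √(-17586) = -½ + 3*I*√1954 ≈ -0.5 + 132.61*I)
√(40906 + g) = √(40906 + (-½ + 3*I*√1954)) = √(81811/2 + 3*I*√1954)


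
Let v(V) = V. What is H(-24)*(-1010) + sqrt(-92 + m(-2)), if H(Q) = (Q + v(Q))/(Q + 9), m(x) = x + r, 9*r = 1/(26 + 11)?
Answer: -3232 + I*sqrt(1158137)/111 ≈ -3232.0 + 9.6952*I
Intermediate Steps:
r = 1/333 (r = 1/(9*(26 + 11)) = (1/9)/37 = (1/9)*(1/37) = 1/333 ≈ 0.0030030)
m(x) = 1/333 + x (m(x) = x + 1/333 = 1/333 + x)
H(Q) = 2*Q/(9 + Q) (H(Q) = (Q + Q)/(Q + 9) = (2*Q)/(9 + Q) = 2*Q/(9 + Q))
H(-24)*(-1010) + sqrt(-92 + m(-2)) = (2*(-24)/(9 - 24))*(-1010) + sqrt(-92 + (1/333 - 2)) = (2*(-24)/(-15))*(-1010) + sqrt(-92 - 665/333) = (2*(-24)*(-1/15))*(-1010) + sqrt(-31301/333) = (16/5)*(-1010) + I*sqrt(1158137)/111 = -3232 + I*sqrt(1158137)/111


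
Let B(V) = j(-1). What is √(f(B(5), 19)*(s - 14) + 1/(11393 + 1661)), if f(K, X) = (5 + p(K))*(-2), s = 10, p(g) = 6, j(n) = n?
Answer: √14995821662/13054 ≈ 9.3808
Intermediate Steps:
B(V) = -1
f(K, X) = -22 (f(K, X) = (5 + 6)*(-2) = 11*(-2) = -22)
√(f(B(5), 19)*(s - 14) + 1/(11393 + 1661)) = √(-22*(10 - 14) + 1/(11393 + 1661)) = √(-22*(-4) + 1/13054) = √(88 + 1/13054) = √(1148753/13054) = √14995821662/13054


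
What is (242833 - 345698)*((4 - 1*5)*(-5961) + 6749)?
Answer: -1307414150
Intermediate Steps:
(242833 - 345698)*((4 - 1*5)*(-5961) + 6749) = -102865*((4 - 5)*(-5961) + 6749) = -102865*(-1*(-5961) + 6749) = -102865*(5961 + 6749) = -102865*12710 = -1307414150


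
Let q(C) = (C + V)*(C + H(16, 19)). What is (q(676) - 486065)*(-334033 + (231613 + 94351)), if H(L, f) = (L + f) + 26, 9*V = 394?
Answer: -3225187369/9 ≈ -3.5835e+8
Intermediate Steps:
V = 394/9 (V = (⅑)*394 = 394/9 ≈ 43.778)
H(L, f) = 26 + L + f
q(C) = (61 + C)*(394/9 + C) (q(C) = (C + 394/9)*(C + (26 + 16 + 19)) = (394/9 + C)*(C + 61) = (394/9 + C)*(61 + C) = (61 + C)*(394/9 + C))
(q(676) - 486065)*(-334033 + (231613 + 94351)) = ((24034/9 + 676² + (943/9)*676) - 486065)*(-334033 + (231613 + 94351)) = ((24034/9 + 456976 + 637468/9) - 486065)*(-334033 + 325964) = (4774286/9 - 486065)*(-8069) = (399701/9)*(-8069) = -3225187369/9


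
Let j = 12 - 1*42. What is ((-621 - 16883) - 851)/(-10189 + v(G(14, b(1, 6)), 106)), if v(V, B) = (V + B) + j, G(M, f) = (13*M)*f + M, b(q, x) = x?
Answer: 18355/9007 ≈ 2.0379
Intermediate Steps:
j = -30 (j = 12 - 42 = -30)
G(M, f) = M + 13*M*f (G(M, f) = 13*M*f + M = M + 13*M*f)
v(V, B) = -30 + B + V (v(V, B) = (V + B) - 30 = (B + V) - 30 = -30 + B + V)
((-621 - 16883) - 851)/(-10189 + v(G(14, b(1, 6)), 106)) = ((-621 - 16883) - 851)/(-10189 + (-30 + 106 + 14*(1 + 13*6))) = (-17504 - 851)/(-10189 + (-30 + 106 + 14*(1 + 78))) = -18355/(-10189 + (-30 + 106 + 14*79)) = -18355/(-10189 + (-30 + 106 + 1106)) = -18355/(-10189 + 1182) = -18355/(-9007) = -18355*(-1/9007) = 18355/9007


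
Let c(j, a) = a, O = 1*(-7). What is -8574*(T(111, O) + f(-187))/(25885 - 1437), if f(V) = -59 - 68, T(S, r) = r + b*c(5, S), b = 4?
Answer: -664485/6112 ≈ -108.72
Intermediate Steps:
O = -7
T(S, r) = r + 4*S
f(V) = -127
-8574*(T(111, O) + f(-187))/(25885 - 1437) = -8574*((-7 + 4*111) - 127)/(25885 - 1437) = -8574/(24448/((-7 + 444) - 127)) = -8574/(24448/(437 - 127)) = -8574/(24448/310) = -8574/(24448*(1/310)) = -8574/12224/155 = -8574*155/12224 = -664485/6112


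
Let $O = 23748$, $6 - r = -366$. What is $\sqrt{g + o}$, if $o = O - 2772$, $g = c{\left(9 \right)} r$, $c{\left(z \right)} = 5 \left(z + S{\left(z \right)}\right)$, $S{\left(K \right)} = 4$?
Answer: $2 \sqrt{11289} \approx 212.5$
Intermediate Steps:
$r = 372$ ($r = 6 - -366 = 6 + 366 = 372$)
$c{\left(z \right)} = 20 + 5 z$ ($c{\left(z \right)} = 5 \left(z + 4\right) = 5 \left(4 + z\right) = 20 + 5 z$)
$g = 24180$ ($g = \left(20 + 5 \cdot 9\right) 372 = \left(20 + 45\right) 372 = 65 \cdot 372 = 24180$)
$o = 20976$ ($o = 23748 - 2772 = 20976$)
$\sqrt{g + o} = \sqrt{24180 + 20976} = \sqrt{45156} = 2 \sqrt{11289}$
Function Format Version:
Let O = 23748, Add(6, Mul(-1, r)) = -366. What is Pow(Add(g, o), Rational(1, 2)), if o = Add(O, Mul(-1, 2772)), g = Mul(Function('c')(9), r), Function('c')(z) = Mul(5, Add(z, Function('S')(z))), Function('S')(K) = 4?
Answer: Mul(2, Pow(11289, Rational(1, 2))) ≈ 212.50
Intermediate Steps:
r = 372 (r = Add(6, Mul(-1, -366)) = Add(6, 366) = 372)
Function('c')(z) = Add(20, Mul(5, z)) (Function('c')(z) = Mul(5, Add(z, 4)) = Mul(5, Add(4, z)) = Add(20, Mul(5, z)))
g = 24180 (g = Mul(Add(20, Mul(5, 9)), 372) = Mul(Add(20, 45), 372) = Mul(65, 372) = 24180)
o = 20976 (o = Add(23748, Mul(-1, 2772)) = Add(23748, -2772) = 20976)
Pow(Add(g, o), Rational(1, 2)) = Pow(Add(24180, 20976), Rational(1, 2)) = Pow(45156, Rational(1, 2)) = Mul(2, Pow(11289, Rational(1, 2)))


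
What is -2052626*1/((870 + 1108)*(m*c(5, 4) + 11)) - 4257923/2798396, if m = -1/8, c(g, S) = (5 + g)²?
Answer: 5731427130355/8302840932 ≈ 690.30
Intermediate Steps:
m = -⅛ (m = -1*⅛ = -⅛ ≈ -0.12500)
-2052626*1/((870 + 1108)*(m*c(5, 4) + 11)) - 4257923/2798396 = -2052626*1/((870 + 1108)*(-(5 + 5)²/8 + 11)) - 4257923/2798396 = -2052626*1/(1978*(-⅛*10² + 11)) - 4257923*1/2798396 = -2052626*1/(1978*(-⅛*100 + 11)) - 4257923/2798396 = -2052626*1/(1978*(-25/2 + 11)) - 4257923/2798396 = -2052626/(1978*(-3/2)) - 4257923/2798396 = -2052626/(-2967) - 4257923/2798396 = -2052626*(-1/2967) - 4257923/2798396 = 2052626/2967 - 4257923/2798396 = 5731427130355/8302840932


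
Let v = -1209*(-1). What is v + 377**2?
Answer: 143338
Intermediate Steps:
v = 1209
v + 377**2 = 1209 + 377**2 = 1209 + 142129 = 143338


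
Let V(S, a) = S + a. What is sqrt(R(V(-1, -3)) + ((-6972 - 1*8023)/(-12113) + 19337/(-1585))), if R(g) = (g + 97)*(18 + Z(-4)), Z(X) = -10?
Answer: 3*sqrt(298763389970)/60565 ≈ 27.075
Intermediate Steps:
R(g) = 776 + 8*g (R(g) = (g + 97)*(18 - 10) = (97 + g)*8 = 776 + 8*g)
sqrt(R(V(-1, -3)) + ((-6972 - 1*8023)/(-12113) + 19337/(-1585))) = sqrt((776 + 8*(-1 - 3)) + ((-6972 - 1*8023)/(-12113) + 19337/(-1585))) = sqrt((776 + 8*(-4)) + ((-6972 - 8023)*(-1/12113) + 19337*(-1/1585))) = sqrt((776 - 32) + (-14995*(-1/12113) - 61/5)) = sqrt(744 + (14995/12113 - 61/5)) = sqrt(744 - 663918/60565) = sqrt(44396442/60565) = 3*sqrt(298763389970)/60565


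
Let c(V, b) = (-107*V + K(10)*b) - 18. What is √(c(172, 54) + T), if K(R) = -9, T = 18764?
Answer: 12*I ≈ 12.0*I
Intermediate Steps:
c(V, b) = -18 - 107*V - 9*b (c(V, b) = (-107*V - 9*b) - 18 = -18 - 107*V - 9*b)
√(c(172, 54) + T) = √((-18 - 107*172 - 9*54) + 18764) = √((-18 - 18404 - 486) + 18764) = √(-18908 + 18764) = √(-144) = 12*I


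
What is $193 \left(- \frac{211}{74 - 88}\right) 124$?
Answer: $\frac{2524826}{7} \approx 3.6069 \cdot 10^{5}$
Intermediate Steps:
$193 \left(- \frac{211}{74 - 88}\right) 124 = 193 \left(- \frac{211}{-14}\right) 124 = 193 \left(\left(-211\right) \left(- \frac{1}{14}\right)\right) 124 = 193 \cdot \frac{211}{14} \cdot 124 = \frac{40723}{14} \cdot 124 = \frac{2524826}{7}$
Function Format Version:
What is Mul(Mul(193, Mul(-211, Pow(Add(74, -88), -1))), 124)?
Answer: Rational(2524826, 7) ≈ 3.6069e+5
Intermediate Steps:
Mul(Mul(193, Mul(-211, Pow(Add(74, -88), -1))), 124) = Mul(Mul(193, Mul(-211, Pow(-14, -1))), 124) = Mul(Mul(193, Mul(-211, Rational(-1, 14))), 124) = Mul(Mul(193, Rational(211, 14)), 124) = Mul(Rational(40723, 14), 124) = Rational(2524826, 7)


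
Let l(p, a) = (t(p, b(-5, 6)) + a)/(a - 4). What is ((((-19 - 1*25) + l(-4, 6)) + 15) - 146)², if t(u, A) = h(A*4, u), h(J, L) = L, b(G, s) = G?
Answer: 30276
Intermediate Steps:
t(u, A) = u
l(p, a) = (a + p)/(-4 + a) (l(p, a) = (p + a)/(a - 4) = (a + p)/(-4 + a))
((((-19 - 1*25) + l(-4, 6)) + 15) - 146)² = ((((-19 - 1*25) + (6 - 4)/(-4 + 6)) + 15) - 146)² = ((((-19 - 25) + 2/2) + 15) - 146)² = (((-44 + (½)*2) + 15) - 146)² = (((-44 + 1) + 15) - 146)² = ((-43 + 15) - 146)² = (-28 - 146)² = (-174)² = 30276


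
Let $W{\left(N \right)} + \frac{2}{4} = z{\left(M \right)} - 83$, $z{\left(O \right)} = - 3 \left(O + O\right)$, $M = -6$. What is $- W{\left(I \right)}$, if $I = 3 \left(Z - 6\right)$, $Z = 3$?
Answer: $\frac{95}{2} \approx 47.5$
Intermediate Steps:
$I = -9$ ($I = 3 \left(3 - 6\right) = 3 \left(-3\right) = -9$)
$z{\left(O \right)} = - 6 O$ ($z{\left(O \right)} = - 3 \cdot 2 O = - 6 O$)
$W{\left(N \right)} = - \frac{95}{2}$ ($W{\left(N \right)} = - \frac{1}{2} - 47 = - \frac{95}{2}$)
$- W{\left(I \right)} = \left(-1\right) \left(- \frac{95}{2}\right) = \frac{95}{2}$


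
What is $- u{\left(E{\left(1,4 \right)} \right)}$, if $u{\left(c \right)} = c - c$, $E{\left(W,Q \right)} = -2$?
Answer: $0$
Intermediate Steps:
$u{\left(c \right)} = 0$
$- u{\left(E{\left(1,4 \right)} \right)} = \left(-1\right) 0 = 0$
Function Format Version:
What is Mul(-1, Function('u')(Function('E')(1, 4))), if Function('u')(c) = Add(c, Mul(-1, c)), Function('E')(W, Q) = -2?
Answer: 0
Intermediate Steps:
Function('u')(c) = 0
Mul(-1, Function('u')(Function('E')(1, 4))) = Mul(-1, 0) = 0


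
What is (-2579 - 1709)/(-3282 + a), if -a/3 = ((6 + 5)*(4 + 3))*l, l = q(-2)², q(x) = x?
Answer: 2144/2103 ≈ 1.0195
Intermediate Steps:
l = 4 (l = (-2)² = 4)
a = -924 (a = -3*(6 + 5)*(4 + 3)*4 = -3*11*7*4 = -231*4 = -3*308 = -924)
(-2579 - 1709)/(-3282 + a) = (-2579 - 1709)/(-3282 - 924) = -4288/(-4206) = -4288*(-1/4206) = 2144/2103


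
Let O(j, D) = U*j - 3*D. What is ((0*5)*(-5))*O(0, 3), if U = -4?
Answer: 0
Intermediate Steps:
O(j, D) = -4*j - 3*D
((0*5)*(-5))*O(0, 3) = ((0*5)*(-5))*(-4*0 - 3*3) = (0*(-5))*(0 - 9) = 0*(-9) = 0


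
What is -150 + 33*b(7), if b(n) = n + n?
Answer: 312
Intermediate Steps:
b(n) = 2*n
-150 + 33*b(7) = -150 + 33*(2*7) = -150 + 33*14 = -150 + 462 = 312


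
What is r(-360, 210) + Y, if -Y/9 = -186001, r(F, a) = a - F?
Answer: 1674579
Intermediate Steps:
Y = 1674009 (Y = -9*(-186001) = 1674009)
r(-360, 210) + Y = (210 - 1*(-360)) + 1674009 = (210 + 360) + 1674009 = 570 + 1674009 = 1674579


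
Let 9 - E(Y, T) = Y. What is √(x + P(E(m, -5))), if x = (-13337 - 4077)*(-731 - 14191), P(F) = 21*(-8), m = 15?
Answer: 2*√64962885 ≈ 16120.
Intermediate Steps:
E(Y, T) = 9 - Y
P(F) = -168
x = 259851708 (x = -17414*(-14922) = 259851708)
√(x + P(E(m, -5))) = √(259851708 - 168) = √259851540 = 2*√64962885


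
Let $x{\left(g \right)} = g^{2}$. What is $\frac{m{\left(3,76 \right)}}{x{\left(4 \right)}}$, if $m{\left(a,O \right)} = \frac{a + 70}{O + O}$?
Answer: $\frac{73}{2432} \approx 0.030016$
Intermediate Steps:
$m{\left(a,O \right)} = \frac{70 + a}{2 O}$
$\frac{m{\left(3,76 \right)}}{x{\left(4 \right)}} = \frac{\frac{1}{2} \cdot \frac{1}{76} \left(70 + 3\right)}{4^{2}} = \frac{\frac{1}{2} \cdot \frac{1}{76} \cdot 73}{16} = \frac{73}{152} \cdot \frac{1}{16} = \frac{73}{2432}$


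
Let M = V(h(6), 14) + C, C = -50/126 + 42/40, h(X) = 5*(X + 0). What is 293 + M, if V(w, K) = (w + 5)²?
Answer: 1913503/1260 ≈ 1518.7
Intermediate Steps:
h(X) = 5*X
C = 823/1260 (C = -50*1/126 + 42*(1/40) = -25/63 + 21/20 = 823/1260 ≈ 0.65317)
V(w, K) = (5 + w)²
M = 1544323/1260 (M = (5 + 5*6)² + 823/1260 = (5 + 30)² + 823/1260 = 35² + 823/1260 = 1225 + 823/1260 = 1544323/1260 ≈ 1225.7)
293 + M = 293 + 1544323/1260 = 1913503/1260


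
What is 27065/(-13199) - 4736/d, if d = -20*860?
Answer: -25187971/14188925 ≈ -1.7752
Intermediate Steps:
d = -17200
27065/(-13199) - 4736/d = 27065/(-13199) - 4736/(-17200) = 27065*(-1/13199) - 4736*(-1/17200) = -27065/13199 + 296/1075 = -25187971/14188925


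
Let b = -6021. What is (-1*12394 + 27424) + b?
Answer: 9009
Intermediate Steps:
(-1*12394 + 27424) + b = (-1*12394 + 27424) - 6021 = (-12394 + 27424) - 6021 = 15030 - 6021 = 9009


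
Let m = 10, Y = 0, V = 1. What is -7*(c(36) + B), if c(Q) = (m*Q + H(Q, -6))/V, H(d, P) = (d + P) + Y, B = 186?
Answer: -4032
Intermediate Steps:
H(d, P) = P + d (H(d, P) = (d + P) + 0 = (P + d) + 0 = P + d)
c(Q) = -6 + 11*Q (c(Q) = (10*Q + (-6 + Q))/1 = (-6 + 11*Q)*1 = -6 + 11*Q)
-7*(c(36) + B) = -7*((-6 + 11*36) + 186) = -7*((-6 + 396) + 186) = -7*(390 + 186) = -7*576 = -4032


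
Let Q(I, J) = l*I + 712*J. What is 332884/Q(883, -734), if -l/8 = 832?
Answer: -83221/1599964 ≈ -0.052014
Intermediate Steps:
l = -6656 (l = -8*832 = -6656)
Q(I, J) = -6656*I + 712*J
332884/Q(883, -734) = 332884/(-6656*883 + 712*(-734)) = 332884/(-5877248 - 522608) = 332884/(-6399856) = 332884*(-1/6399856) = -83221/1599964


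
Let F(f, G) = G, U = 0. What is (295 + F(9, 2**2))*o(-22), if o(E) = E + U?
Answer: -6578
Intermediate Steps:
o(E) = E (o(E) = E + 0 = E)
(295 + F(9, 2**2))*o(-22) = (295 + 2**2)*(-22) = (295 + 4)*(-22) = 299*(-22) = -6578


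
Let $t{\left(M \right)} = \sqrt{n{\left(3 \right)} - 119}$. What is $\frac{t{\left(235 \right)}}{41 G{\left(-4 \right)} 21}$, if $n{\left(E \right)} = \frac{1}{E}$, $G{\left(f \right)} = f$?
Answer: $- \frac{i \sqrt{267}}{5166} \approx - 0.003163 i$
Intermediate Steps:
$t{\left(M \right)} = \frac{2 i \sqrt{267}}{3}$ ($t{\left(M \right)} = \sqrt{\frac{1}{3} - 119} = \sqrt{- \frac{356}{3}} = \frac{2 i \sqrt{267}}{3}$)
$\frac{t{\left(235 \right)}}{41 G{\left(-4 \right)} 21} = \frac{\frac{2}{3} i \sqrt{267}}{41 \left(-4\right) 21} = \frac{\frac{2}{3} i \sqrt{267}}{\left(-164\right) 21} = \frac{\frac{2}{3} i \sqrt{267}}{-3444} = \frac{2 i \sqrt{267}}{3} \left(- \frac{1}{3444}\right) = - \frac{i \sqrt{267}}{5166}$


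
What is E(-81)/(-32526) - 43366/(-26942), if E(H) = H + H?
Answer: 39302420/24342097 ≈ 1.6146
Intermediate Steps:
E(H) = 2*H
E(-81)/(-32526) - 43366/(-26942) = (2*(-81))/(-32526) - 43366/(-26942) = -162*(-1/32526) - 43366*(-1/26942) = 9/1807 + 21683/13471 = 39302420/24342097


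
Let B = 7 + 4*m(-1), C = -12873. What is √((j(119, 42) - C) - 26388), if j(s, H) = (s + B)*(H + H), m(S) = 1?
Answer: I*√2595 ≈ 50.941*I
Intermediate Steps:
B = 11 (B = 7 + 4*1 = 7 + 4 = 11)
j(s, H) = 2*H*(11 + s) (j(s, H) = (s + 11)*(H + H) = (11 + s)*(2*H) = 2*H*(11 + s))
√((j(119, 42) - C) - 26388) = √((2*42*(11 + 119) - 1*(-12873)) - 26388) = √((2*42*130 + 12873) - 26388) = √((10920 + 12873) - 26388) = √(23793 - 26388) = √(-2595) = I*√2595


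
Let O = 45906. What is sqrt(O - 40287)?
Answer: sqrt(5619) ≈ 74.960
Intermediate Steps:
sqrt(O - 40287) = sqrt(45906 - 40287) = sqrt(5619)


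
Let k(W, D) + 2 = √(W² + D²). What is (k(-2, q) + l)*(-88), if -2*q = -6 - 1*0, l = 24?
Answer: -1936 - 88*√13 ≈ -2253.3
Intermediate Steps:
q = 3 (q = -(-6 - 1*0)/2 = -(-6 + 0)/2 = -½*(-6) = 3)
k(W, D) = -2 + √(D² + W²) (k(W, D) = -2 + √(W² + D²) = -2 + √(D² + W²))
(k(-2, q) + l)*(-88) = ((-2 + √(3² + (-2)²)) + 24)*(-88) = ((-2 + √(9 + 4)) + 24)*(-88) = ((-2 + √13) + 24)*(-88) = (22 + √13)*(-88) = -1936 - 88*√13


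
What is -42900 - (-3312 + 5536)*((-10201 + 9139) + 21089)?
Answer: -44582948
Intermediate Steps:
-42900 - (-3312 + 5536)*((-10201 + 9139) + 21089) = -42900 - 2224*(-1062 + 21089) = -42900 - 2224*20027 = -42900 - 1*44540048 = -42900 - 44540048 = -44582948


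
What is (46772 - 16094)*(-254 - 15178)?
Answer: -473422896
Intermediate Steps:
(46772 - 16094)*(-254 - 15178) = 30678*(-15432) = -473422896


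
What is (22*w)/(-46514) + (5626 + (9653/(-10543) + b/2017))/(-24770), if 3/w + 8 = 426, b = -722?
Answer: -2032880965652427/8952205792816585 ≈ -0.22708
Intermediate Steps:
w = 3/418 (w = 3/(-8 + 426) = 3/418 ≈ 0.0071770)
(22*w)/(-46514) + (5626 + (9653/(-10543) + b/2017))/(-24770) = (22*(3/418))/(-46514) + (5626 + (9653/(-10543) - 722/2017))/(-24770) = (3/19)*(-1/46514) + (5626 + (9653*(-1/10543) - 722*1/2017))*(-1/24770) = -3/883766 + (5626 + (-9653/10543 - 722/2017))*(-1/24770) = -3/883766 + (5626 - 27082147/21265231)*(-1/24770) = -3/883766 + (119611107459/21265231)*(-1/24770) = -3/883766 - 119611107459/526739771870 = -2032880965652427/8952205792816585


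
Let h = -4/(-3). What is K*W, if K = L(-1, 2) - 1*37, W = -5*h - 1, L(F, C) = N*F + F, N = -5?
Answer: 253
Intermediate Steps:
h = 4/3 (h = -4*(-1/3) = 4/3 ≈ 1.3333)
L(F, C) = -4*F (L(F, C) = -5*F + F = -4*F)
W = -23/3 (W = -5*4/3 - 1 = -20/3 - 1 = -23/3 ≈ -7.6667)
K = -33 (K = -4*(-1) - 1*37 = 4 - 37 = -33)
K*W = -33*(-23/3) = 253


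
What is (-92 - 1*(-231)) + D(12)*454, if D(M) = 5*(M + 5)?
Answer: 38729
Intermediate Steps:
D(M) = 25 + 5*M (D(M) = 5*(5 + M) = 25 + 5*M)
(-92 - 1*(-231)) + D(12)*454 = (-92 - 1*(-231)) + (25 + 5*12)*454 = (-92 + 231) + (25 + 60)*454 = 139 + 85*454 = 139 + 38590 = 38729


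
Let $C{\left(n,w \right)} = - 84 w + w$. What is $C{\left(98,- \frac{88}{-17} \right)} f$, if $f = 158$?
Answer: $- \frac{1154032}{17} \approx -67884.0$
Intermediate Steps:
$C{\left(n,w \right)} = - 83 w$
$C{\left(98,- \frac{88}{-17} \right)} f = - 83 \left(- \frac{88}{-17}\right) 158 = - 83 \left(\left(-88\right) \left(- \frac{1}{17}\right)\right) 158 = \left(-83\right) \frac{88}{17} \cdot 158 = \left(- \frac{7304}{17}\right) 158 = - \frac{1154032}{17}$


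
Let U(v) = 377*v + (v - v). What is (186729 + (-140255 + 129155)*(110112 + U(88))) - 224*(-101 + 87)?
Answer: -1590306935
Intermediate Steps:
U(v) = 377*v (U(v) = 377*v + 0 = 377*v)
(186729 + (-140255 + 129155)*(110112 + U(88))) - 224*(-101 + 87) = (186729 + (-140255 + 129155)*(110112 + 377*88)) - 224*(-101 + 87) = (186729 - 11100*(110112 + 33176)) - 224*(-14) = (186729 - 11100*143288) + 3136 = (186729 - 1590496800) + 3136 = -1590310071 + 3136 = -1590306935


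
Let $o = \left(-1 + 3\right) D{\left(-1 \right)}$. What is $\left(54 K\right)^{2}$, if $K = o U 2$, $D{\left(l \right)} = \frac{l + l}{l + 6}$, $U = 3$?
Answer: $\frac{1679616}{25} \approx 67185.0$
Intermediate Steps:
$D{\left(l \right)} = \frac{2 l}{6 + l}$
$o = - \frac{4}{5}$ ($o = \left(-1 + 3\right) 2 \left(-1\right) \frac{1}{6 - 1} = 2 \cdot 2 \left(-1\right) \frac{1}{5} = 2 \left(- \frac{2}{5}\right) = - \frac{4}{5} \approx -0.8$)
$K = - \frac{24}{5}$ ($K = \left(- \frac{4}{5}\right) 3 \cdot 2 = \left(- \frac{12}{5}\right) 2 = - \frac{24}{5} \approx -4.8$)
$\left(54 K\right)^{2} = \left(54 \left(- \frac{24}{5}\right)\right)^{2} = \left(- \frac{1296}{5}\right)^{2} = \frac{1679616}{25}$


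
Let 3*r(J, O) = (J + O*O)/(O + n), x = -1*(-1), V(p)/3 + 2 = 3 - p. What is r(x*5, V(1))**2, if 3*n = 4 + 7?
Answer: 25/121 ≈ 0.20661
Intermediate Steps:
V(p) = 3 - 3*p (V(p) = -6 + 3*(3 - p) = -6 + (9 - 3*p) = 3 - 3*p)
n = 11/3 (n = (4 + 7)/3 = (1/3)*11 = 11/3 ≈ 3.6667)
x = 1
r(J, O) = (J + O**2)/(3*(11/3 + O)) (r(J, O) = ((J + O*O)/(O + 11/3))/3 = ((J + O**2)/(11/3 + O))/3 = (J + O**2)/(3*(11/3 + O)))
r(x*5, V(1))**2 = ((1*5 + (3 - 3*1)**2)/(11 + 3*(3 - 3*1)))**2 = ((5 + (3 - 3)**2)/(11 + 3*(3 - 3)))**2 = ((5 + 0**2)/(11 + 3*0))**2 = ((5 + 0)/(11 + 0))**2 = (5/11)**2 = 25/121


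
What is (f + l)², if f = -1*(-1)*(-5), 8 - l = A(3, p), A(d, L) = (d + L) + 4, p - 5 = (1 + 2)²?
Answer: 324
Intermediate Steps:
p = 14 (p = 5 + (1 + 2)² = 5 + 3² = 5 + 9 = 14)
A(d, L) = 4 + L + d (A(d, L) = (L + d) + 4 = 4 + L + d)
l = -13 (l = 8 - (4 + 14 + 3) = 8 - 1*21 = 8 - 21 = -13)
f = -5 (f = 1*(-5) = -5)
(f + l)² = (-5 - 13)² = (-18)² = 324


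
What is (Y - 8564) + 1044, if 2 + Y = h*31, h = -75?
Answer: -9847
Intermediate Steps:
Y = -2327 (Y = -2 - 75*31 = -2 - 2325 = -2327)
(Y - 8564) + 1044 = (-2327 - 8564) + 1044 = -10891 + 1044 = -9847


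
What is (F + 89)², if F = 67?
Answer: 24336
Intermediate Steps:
(F + 89)² = (67 + 89)² = 156² = 24336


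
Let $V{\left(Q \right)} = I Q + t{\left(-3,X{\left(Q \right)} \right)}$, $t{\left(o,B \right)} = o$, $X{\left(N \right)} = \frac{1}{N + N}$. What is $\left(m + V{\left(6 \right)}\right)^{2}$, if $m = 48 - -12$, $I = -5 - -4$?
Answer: $2601$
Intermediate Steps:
$X{\left(N \right)} = \frac{1}{2 N}$
$I = -1$ ($I = -5 + 4 = -1$)
$V{\left(Q \right)} = -3 - Q$ ($V{\left(Q \right)} = - Q - 3 = -3 - Q$)
$m = 60$ ($m = 48 + 12 = 60$)
$\left(m + V{\left(6 \right)}\right)^{2} = \left(60 - 9\right)^{2} = 51^{2} = 2601$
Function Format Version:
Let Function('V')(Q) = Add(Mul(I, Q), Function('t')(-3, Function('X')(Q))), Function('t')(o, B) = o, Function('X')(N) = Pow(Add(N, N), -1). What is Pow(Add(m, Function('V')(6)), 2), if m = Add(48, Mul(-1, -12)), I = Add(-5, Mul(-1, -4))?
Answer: 2601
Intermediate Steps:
Function('X')(N) = Mul(Rational(1, 2), Pow(N, -1)) (Function('X')(N) = Pow(Mul(2, N), -1) = Mul(Rational(1, 2), Pow(N, -1)))
I = -1 (I = Add(-5, 4) = -1)
Function('V')(Q) = Add(-3, Mul(-1, Q)) (Function('V')(Q) = Add(Mul(-1, Q), -3) = Add(-3, Mul(-1, Q)))
m = 60 (m = Add(48, 12) = 60)
Pow(Add(m, Function('V')(6)), 2) = Pow(Add(60, Add(-3, Mul(-1, 6))), 2) = Pow(Add(60, Add(-3, -6)), 2) = Pow(Add(60, -9), 2) = Pow(51, 2) = 2601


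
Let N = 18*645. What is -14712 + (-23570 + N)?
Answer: -26672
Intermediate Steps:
N = 11610
-14712 + (-23570 + N) = -14712 + (-23570 + 11610) = -14712 - 11960 = -26672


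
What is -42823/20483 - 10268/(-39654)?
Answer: -743891899/406116441 ≈ -1.8317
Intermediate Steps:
-42823/20483 - 10268/(-39654) = -42823*1/20483 - 10268*(-1/39654) = -42823/20483 + 5134/19827 = -743891899/406116441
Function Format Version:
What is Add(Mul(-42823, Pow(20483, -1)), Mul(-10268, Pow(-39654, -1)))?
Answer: Rational(-743891899, 406116441) ≈ -1.8317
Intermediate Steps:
Add(Mul(-42823, Pow(20483, -1)), Mul(-10268, Pow(-39654, -1))) = Add(Mul(-42823, Rational(1, 20483)), Mul(-10268, Rational(-1, 39654))) = Add(Rational(-42823, 20483), Rational(5134, 19827)) = Rational(-743891899, 406116441)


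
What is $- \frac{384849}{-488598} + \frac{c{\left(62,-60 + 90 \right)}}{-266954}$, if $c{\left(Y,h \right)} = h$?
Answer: $\frac{17120387001}{21738865082} \approx 0.78755$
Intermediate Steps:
$- \frac{384849}{-488598} + \frac{c{\left(62,-60 + 90 \right)}}{-266954} = - \frac{384849}{-488598} + \frac{-60 + 90}{-266954} = \left(-384849\right) \left(- \frac{1}{488598}\right) + 30 \left(- \frac{1}{266954}\right) = \frac{128283}{162866} - \frac{15}{133477} = \frac{17120387001}{21738865082}$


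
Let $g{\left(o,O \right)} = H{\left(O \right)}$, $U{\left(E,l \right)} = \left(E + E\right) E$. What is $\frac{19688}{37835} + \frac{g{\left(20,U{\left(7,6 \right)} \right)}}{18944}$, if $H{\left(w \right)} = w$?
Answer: $\frac{8188637}{15581440} \approx 0.52554$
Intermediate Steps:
$U{\left(E,l \right)} = 2 E^{2}$ ($U{\left(E,l \right)} = 2 E E = 2 E^{2}$)
$g{\left(o,O \right)} = O$
$\frac{19688}{37835} + \frac{g{\left(20,U{\left(7,6 \right)} \right)}}{18944} = \frac{19688}{37835} + \frac{2 \cdot 7^{2}}{18944} = 19688 \cdot \frac{1}{37835} + 2 \cdot 49 \cdot \frac{1}{18944} = \frac{856}{1645} + 98 \cdot \frac{1}{18944} = \frac{856}{1645} + \frac{49}{9472} = \frac{8188637}{15581440}$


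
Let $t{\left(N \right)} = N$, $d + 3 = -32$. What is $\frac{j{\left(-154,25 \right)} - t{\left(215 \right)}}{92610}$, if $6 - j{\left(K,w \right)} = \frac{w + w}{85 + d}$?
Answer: $- \frac{1}{441} \approx -0.0022676$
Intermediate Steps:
$d = -35$ ($d = -3 - 32 = -35$)
$j{\left(K,w \right)} = 6 - \frac{w}{25}$ ($j{\left(K,w \right)} = 6 - \frac{w + w}{85 - 35} = 6 - \frac{2 w}{50} = 6 - 2 w \frac{1}{50} = 6 - \frac{w}{25}$)
$\frac{j{\left(-154,25 \right)} - t{\left(215 \right)}}{92610} = \frac{\left(6 - 1\right) - 215}{92610} = \left(\left(6 - 1\right) - 215\right) \frac{1}{92610} = \left(5 - 215\right) \frac{1}{92610} = \left(-210\right) \frac{1}{92610} = - \frac{1}{441}$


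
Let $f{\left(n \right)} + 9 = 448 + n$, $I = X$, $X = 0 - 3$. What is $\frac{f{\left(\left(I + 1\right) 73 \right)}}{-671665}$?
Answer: $- \frac{293}{671665} \approx -0.00043623$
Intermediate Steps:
$X = -3$ ($X = 0 - 3 = -3$)
$I = -3$
$f{\left(n \right)} = 439 + n$ ($f{\left(n \right)} = -9 + \left(448 + n\right) = 439 + n$)
$\frac{f{\left(\left(I + 1\right) 73 \right)}}{-671665} = \frac{439 + \left(-3 + 1\right) 73}{-671665} = \left(439 - 146\right) \left(- \frac{1}{671665}\right) = 293 \left(- \frac{1}{671665}\right) = - \frac{293}{671665}$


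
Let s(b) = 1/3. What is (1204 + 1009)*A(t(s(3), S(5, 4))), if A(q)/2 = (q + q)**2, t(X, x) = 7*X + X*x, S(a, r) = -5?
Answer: 70816/9 ≈ 7868.4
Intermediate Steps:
s(b) = 1/3
A(q) = 8*q**2 (A(q) = 2*(q + q)**2 = 2*(2*q)**2 = 2*(4*q**2) = 8*q**2)
(1204 + 1009)*A(t(s(3), S(5, 4))) = (1204 + 1009)*(8*((7 - 5)/3)**2) = 2213*(8*((1/3)*2)**2) = 2213*(8*(2/3)**2) = 2213*(8*(4/9)) = 2213*(32/9) = 70816/9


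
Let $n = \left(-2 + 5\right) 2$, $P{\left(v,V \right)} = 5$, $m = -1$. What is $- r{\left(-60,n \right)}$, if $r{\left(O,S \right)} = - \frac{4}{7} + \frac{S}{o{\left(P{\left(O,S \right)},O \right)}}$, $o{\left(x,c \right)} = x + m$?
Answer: $- \frac{13}{14} \approx -0.92857$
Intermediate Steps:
$o{\left(x,c \right)} = -1 + x$ ($o{\left(x,c \right)} = x - 1 = -1 + x$)
$n = 6$ ($n = 3 \cdot 2 = 6$)
$r{\left(O,S \right)} = - \frac{4}{7} + \frac{S}{4}$ ($r{\left(O,S \right)} = - \frac{4}{7} + \frac{S}{-1 + 5} = \left(-4\right) \frac{1}{7} + \frac{S}{4} = - \frac{4}{7} + S \frac{1}{4} = - \frac{4}{7} + \frac{S}{4}$)
$- r{\left(-60,n \right)} = - (- \frac{4}{7} + \frac{1}{4} \cdot 6) = - (- \frac{4}{7} + \frac{3}{2}) = \left(-1\right) \frac{13}{14} = - \frac{13}{14}$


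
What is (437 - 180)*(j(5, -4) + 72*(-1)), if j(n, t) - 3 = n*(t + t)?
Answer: -28013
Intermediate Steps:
j(n, t) = 3 + 2*n*t (j(n, t) = 3 + n*(t + t) = 3 + n*(2*t) = 3 + 2*n*t)
(437 - 180)*(j(5, -4) + 72*(-1)) = (437 - 180)*((3 + 2*5*(-4)) + 72*(-1)) = 257*((3 - 40) - 72) = 257*(-37 - 72) = 257*(-109) = -28013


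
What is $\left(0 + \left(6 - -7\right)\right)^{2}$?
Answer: $169$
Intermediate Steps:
$\left(0 + \left(6 - -7\right)\right)^{2} = \left(0 + \left(6 + 7\right)\right)^{2} = \left(0 + 13\right)^{2} = 13^{2} = 169$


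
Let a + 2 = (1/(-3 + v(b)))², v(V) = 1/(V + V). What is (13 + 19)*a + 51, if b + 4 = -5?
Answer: -28957/3025 ≈ -9.5726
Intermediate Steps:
b = -9 (b = -4 - 5 = -9)
v(V) = 1/(2*V)
a = -5726/3025 (a = -2 + (1/(-3 + (½)/(-9)))² = -2 + (1/(-3 + (½)*(-⅑)))² = -2 + (1/(-3 - 1/18))² = -2 + (1/(-55/18))² = -2 + (-18/55)² = -2 + 324/3025 = -5726/3025 ≈ -1.8929)
(13 + 19)*a + 51 = (13 + 19)*(-5726/3025) + 51 = 32*(-5726/3025) + 51 = -183232/3025 + 51 = -28957/3025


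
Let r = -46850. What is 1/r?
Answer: -1/46850 ≈ -2.1345e-5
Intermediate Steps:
1/r = 1/(-46850) = -1/46850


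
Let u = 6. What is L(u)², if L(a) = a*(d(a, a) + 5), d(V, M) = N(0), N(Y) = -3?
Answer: 144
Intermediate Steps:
d(V, M) = -3
L(a) = 2*a (L(a) = a*(-3 + 5) = a*2 = 2*a)
L(u)² = (2*6)² = 12² = 144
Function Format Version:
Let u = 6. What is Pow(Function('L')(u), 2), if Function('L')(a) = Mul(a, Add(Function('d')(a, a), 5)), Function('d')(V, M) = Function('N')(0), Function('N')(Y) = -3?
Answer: 144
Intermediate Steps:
Function('d')(V, M) = -3
Function('L')(a) = Mul(2, a) (Function('L')(a) = Mul(a, Add(-3, 5)) = Mul(a, 2) = Mul(2, a))
Pow(Function('L')(u), 2) = Pow(Mul(2, 6), 2) = Pow(12, 2) = 144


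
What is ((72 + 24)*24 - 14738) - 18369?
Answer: -30803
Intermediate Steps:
((72 + 24)*24 - 14738) - 18369 = (96*24 - 14738) - 18369 = (2304 - 14738) - 18369 = -12434 - 18369 = -30803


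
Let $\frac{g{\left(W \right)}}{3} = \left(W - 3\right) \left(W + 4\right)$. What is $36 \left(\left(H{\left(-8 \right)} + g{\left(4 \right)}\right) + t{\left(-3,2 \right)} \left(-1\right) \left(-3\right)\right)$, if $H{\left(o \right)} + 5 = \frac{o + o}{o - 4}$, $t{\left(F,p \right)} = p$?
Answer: $948$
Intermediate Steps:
$g{\left(W \right)} = 3 \left(-3 + W\right) \left(4 + W\right)$ ($g{\left(W \right)} = 3 \left(W - 3\right) \left(W + 4\right) = 3 \left(-3 + W\right) \left(4 + W\right)$)
$H{\left(o \right)} = -5 + \frac{2 o}{-4 + o}$ ($H{\left(o \right)} = -5 + \frac{o + o}{o - 4} = -5 + \frac{2 o}{-4 + o}$)
$36 \left(\left(H{\left(-8 \right)} + g{\left(4 \right)}\right) + t{\left(-3,2 \right)} \left(-1\right) \left(-3\right)\right) = 36 \left(\left(\frac{20 - -24}{-4 - 8} + \left(-36 + 3 \cdot 4 + 3 \cdot 4^{2}\right)\right) + 2 \left(-1\right) \left(-3\right)\right) = 36 \left(\left(\frac{20 + 24}{-12} + \left(-36 + 12 + 3 \cdot 16\right)\right) - -6\right) = 36 \left(\left(\left(- \frac{1}{12}\right) 44 + \left(-36 + 12 + 48\right)\right) + 6\right) = 36 \left(\left(- \frac{11}{3} + 24\right) + 6\right) = 36 \left(\frac{61}{3} + 6\right) = 36 \cdot \frac{79}{3} = 948$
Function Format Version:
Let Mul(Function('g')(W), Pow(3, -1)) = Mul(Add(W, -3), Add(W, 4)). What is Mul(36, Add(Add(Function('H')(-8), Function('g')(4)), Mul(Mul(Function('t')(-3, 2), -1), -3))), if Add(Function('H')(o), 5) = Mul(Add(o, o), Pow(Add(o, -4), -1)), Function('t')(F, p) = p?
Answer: 948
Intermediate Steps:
Function('g')(W) = Mul(3, Add(-3, W), Add(4, W)) (Function('g')(W) = Mul(3, Mul(Add(W, -3), Add(W, 4))) = Mul(3, Mul(Add(-3, W), Add(4, W))) = Mul(3, Add(-3, W), Add(4, W)))
Function('H')(o) = Add(-5, Mul(2, o, Pow(Add(-4, o), -1))) (Function('H')(o) = Add(-5, Mul(Add(o, o), Pow(Add(o, -4), -1))) = Add(-5, Mul(Mul(2, o), Pow(Add(-4, o), -1))) = Add(-5, Mul(2, o, Pow(Add(-4, o), -1))))
Mul(36, Add(Add(Function('H')(-8), Function('g')(4)), Mul(Mul(Function('t')(-3, 2), -1), -3))) = Mul(36, Add(Add(Mul(Pow(Add(-4, -8), -1), Add(20, Mul(-3, -8))), Add(-36, Mul(3, 4), Mul(3, Pow(4, 2)))), Mul(Mul(2, -1), -3))) = Mul(36, Add(Add(Mul(Pow(-12, -1), Add(20, 24)), Add(-36, 12, Mul(3, 16))), Mul(-2, -3))) = Mul(36, Add(Add(Mul(Rational(-1, 12), 44), Add(-36, 12, 48)), 6)) = Mul(36, Add(Add(Rational(-11, 3), 24), 6)) = Mul(36, Add(Rational(61, 3), 6)) = Mul(36, Rational(79, 3)) = 948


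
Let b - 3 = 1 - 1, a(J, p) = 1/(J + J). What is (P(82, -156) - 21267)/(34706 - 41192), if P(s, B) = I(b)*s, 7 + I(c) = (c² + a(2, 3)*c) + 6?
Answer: 41099/12972 ≈ 3.1683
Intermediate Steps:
a(J, p) = 1/(2*J)
b = 3 (b = 3 + (1 - 1) = 3 + 0 = 3)
I(c) = -1 + c² + c/4 (I(c) = -7 + ((c² + ((½)/2)*c) + 6) = -7 + ((c² + ((½)*(½))*c) + 6) = -7 + ((c² + c/4) + 6) = -7 + (6 + c² + c/4) = -1 + c² + c/4)
P(s, B) = 35*s/4 (P(s, B) = (-1 + 3² + (¼)*3)*s = (-1 + 9 + ¾)*s = 35*s/4)
(P(82, -156) - 21267)/(34706 - 41192) = ((35/4)*82 - 21267)/(34706 - 41192) = (1435/2 - 21267)/(-6486) = -41099/2*(-1/6486) = 41099/12972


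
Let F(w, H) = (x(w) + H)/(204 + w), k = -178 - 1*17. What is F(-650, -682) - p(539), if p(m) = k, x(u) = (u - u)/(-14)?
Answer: 43826/223 ≈ 196.53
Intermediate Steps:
k = -195 (k = -178 - 17 = -195)
x(u) = 0 (x(u) = 0*(-1/14) = 0)
p(m) = -195
F(w, H) = H/(204 + w) (F(w, H) = (0 + H)/(204 + w) = H/(204 + w))
F(-650, -682) - p(539) = -682/(204 - 650) - 1*(-195) = -682/(-446) + 195 = -682*(-1/446) + 195 = 341/223 + 195 = 43826/223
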